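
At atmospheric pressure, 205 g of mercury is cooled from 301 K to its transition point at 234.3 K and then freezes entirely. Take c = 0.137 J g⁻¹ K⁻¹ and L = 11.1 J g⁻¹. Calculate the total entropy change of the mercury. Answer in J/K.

Cooling step: ΔS₁ = m c ln(T_tr/T_i) = 205 × 0.137 × ln(234.3/301) = -7.036 J/K.
Phase change: ΔS₂ = −mL/T_tr = −205 × 11.1 / 234.3 = -9.712 J/K.
ΔS_total = (-7.036) + (-9.712) = -16.7 J/K.

ΔS = -16.7 J/K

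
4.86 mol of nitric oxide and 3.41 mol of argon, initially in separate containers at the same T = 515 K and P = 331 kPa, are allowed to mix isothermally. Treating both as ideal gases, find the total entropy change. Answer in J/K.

Mole fractions: x_A = 4.86/8.27 = 0.588, x_B = 0.412.
ΔS_mix = −R(n_A ln x_A + n_B ln x_B) = −8.314 × (4.86 ln 0.588 + 3.41 ln 0.412) = 46.6 J/K.

ΔS_mix = 46.6 J/K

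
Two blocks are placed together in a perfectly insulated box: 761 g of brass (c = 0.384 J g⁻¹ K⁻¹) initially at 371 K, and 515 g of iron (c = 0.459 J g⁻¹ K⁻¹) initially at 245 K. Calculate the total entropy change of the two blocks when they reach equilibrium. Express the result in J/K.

ΔS_total = 11 J/K

Energy balance: T_f = (m₁c₁T₁ + m₂c₂T₂)/(m₁c₁ + m₂c₂) = 314.65 K.
ΔS₁ = m₁c₁ ln(T_f/T₁) = 292.224 × ln(314.65/371) = -48.14 J/K.
ΔS₂ = m₂c₂ ln(T_f/T₂) = 236.385 × ln(314.65/245) = 59.15 J/K.
ΔS_total = -48.14 + 59.15 = 11 J/K.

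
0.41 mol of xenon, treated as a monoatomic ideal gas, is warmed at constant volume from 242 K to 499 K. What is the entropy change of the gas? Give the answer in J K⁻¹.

ΔS = 3.7 J/K

At constant volume, ΔS = nC_V ln(T₂/T₁) with C_V = 3R/2 = 12.47 J mol⁻¹ K⁻¹.
ΔS = 0.41 × 12.47 × ln(499/242) = 3.7 J/K.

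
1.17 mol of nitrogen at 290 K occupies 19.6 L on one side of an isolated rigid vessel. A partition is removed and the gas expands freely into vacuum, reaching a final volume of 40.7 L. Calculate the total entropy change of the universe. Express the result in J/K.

ΔS_universe = 7.11 J/K

For an ideal gas in free expansion Q = 0 and W = 0, so T is unchanged.
Entropy is a state function; using a reversible isothermal path, ΔS_gas = nR ln(V₂/V₁) = 1.17 × 8.314 × ln(40.7/19.6) = 7.11 J/K.
The insulated surroundings exchange no heat, so ΔS_surr = 0 and ΔS_universe = ΔS_gas.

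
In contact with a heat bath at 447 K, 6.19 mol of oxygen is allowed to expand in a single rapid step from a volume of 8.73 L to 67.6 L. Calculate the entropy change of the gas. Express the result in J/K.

ΔS_gas = 105 J/K

Entropy is a state function, so ΔS_gas depends only on the end states.
For an isothermal ideal gas ΔS_gas = nR ln(V₂/V₁) = 6.19 × 8.314 × ln(67.6/8.73) = 105 J/K.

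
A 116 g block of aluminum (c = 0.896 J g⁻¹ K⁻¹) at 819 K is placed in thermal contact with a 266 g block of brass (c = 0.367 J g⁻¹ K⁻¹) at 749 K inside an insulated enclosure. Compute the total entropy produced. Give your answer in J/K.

Energy balance: T_f = (m₁c₁T₁ + m₂c₂T₂)/(m₁c₁ + m₂c₂) = 785.1 K.
ΔS₁ = m₁c₁ ln(T_f/T₁) = 103.936 × ln(785.1/819) = -4.394 J/K.
ΔS₂ = m₂c₂ ln(T_f/T₂) = 97.622 × ln(785.1/749) = 4.595 J/K.
ΔS_total = -4.394 + 4.595 = 0.201 J/K.

ΔS_total = 0.201 J/K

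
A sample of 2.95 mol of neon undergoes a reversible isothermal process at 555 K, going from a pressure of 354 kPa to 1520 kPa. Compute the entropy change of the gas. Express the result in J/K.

For an isothermal ideal gas ΔS_gas = nR ln(P₁/P₂) = 2.95 × 8.314 × ln(354/1520) = -35.7 J/K.

ΔS_gas = -35.7 J/K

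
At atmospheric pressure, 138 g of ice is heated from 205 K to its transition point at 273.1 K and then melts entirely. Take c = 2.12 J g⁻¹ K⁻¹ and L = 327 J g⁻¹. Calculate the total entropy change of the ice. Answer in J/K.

ΔS = 249 J/K

Warming step: ΔS₁ = m c ln(T_tr/T_i) = 138 × 2.12 × ln(273.1/205) = 83.91 J/K.
Phase change: ΔS₂ = +mL/T_tr = 138 × 327 / 273.1 = 165.2 J/K.
ΔS_total = (83.91) + (165.2) = 249 J/K.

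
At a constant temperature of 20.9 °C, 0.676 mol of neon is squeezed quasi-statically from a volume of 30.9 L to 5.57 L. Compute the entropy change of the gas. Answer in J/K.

For an isothermal ideal gas ΔS_gas = nR ln(V₂/V₁) = 0.676 × 8.314 × ln(5.57/30.9) = -9.63 J/K.

ΔS_gas = -9.63 J/K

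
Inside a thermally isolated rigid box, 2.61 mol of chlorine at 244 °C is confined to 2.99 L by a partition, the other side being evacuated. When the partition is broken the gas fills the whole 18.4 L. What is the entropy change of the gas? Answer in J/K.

No heat is exchanged and no work is done, so the ideal-gas temperature stays constant.
Entropy is a state function; using a reversible isothermal path, ΔS_gas = nR ln(V₂/V₁) = 2.61 × 8.314 × ln(18.4/2.99) = 39.4 J/K.

ΔS_gas = 39.4 J/K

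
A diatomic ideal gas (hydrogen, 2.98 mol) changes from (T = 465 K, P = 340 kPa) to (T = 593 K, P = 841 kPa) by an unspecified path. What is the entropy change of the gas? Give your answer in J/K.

ΔS = nC_p ln(T₂/T₁) − nR ln(P₂/P₁), with C_p = 7R/2 = 29.1 J mol⁻¹ K⁻¹ for a diatomic ideal gas.
ΔS = 2.98 × [29.1 × ln(593/465) − 8.314 × ln(841/340)] = -1.35 J/K.

ΔS = -1.35 J/K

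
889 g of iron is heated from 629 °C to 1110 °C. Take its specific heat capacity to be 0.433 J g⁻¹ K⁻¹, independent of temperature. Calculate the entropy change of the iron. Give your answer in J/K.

ΔS = 164 J/K

In kelvin: T₁ = 902.15 K, T₂ = 1383.15 K. ΔS = ∫dQ_rev/T = m c ln(T₂/T₁) = 889 × 0.433 × ln(1383.15/902.15) = 164 J/K.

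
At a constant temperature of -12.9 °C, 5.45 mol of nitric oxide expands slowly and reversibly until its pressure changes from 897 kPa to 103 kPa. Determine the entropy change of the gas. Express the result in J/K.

ΔS_gas = 98.1 J/K

For an isothermal ideal gas ΔS_gas = nR ln(P₁/P₂) = 5.45 × 8.314 × ln(897/103) = 98.1 J/K.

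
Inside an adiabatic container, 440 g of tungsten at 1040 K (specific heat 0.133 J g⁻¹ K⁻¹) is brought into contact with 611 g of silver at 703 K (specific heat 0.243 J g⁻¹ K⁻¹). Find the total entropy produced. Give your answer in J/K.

Energy balance: T_f = (m₁c₁T₁ + m₂c₂T₂)/(m₁c₁ + m₂c₂) = 798.27 K.
ΔS₁ = m₁c₁ ln(T_f/T₁) = 58.52 × ln(798.27/1040) = -15.48 J/K.
ΔS₂ = m₂c₂ ln(T_f/T₂) = 148.473 × ln(798.27/703) = 18.87 J/K.
ΔS_total = -15.48 + 18.87 = 3.39 J/K.

ΔS_total = 3.39 J/K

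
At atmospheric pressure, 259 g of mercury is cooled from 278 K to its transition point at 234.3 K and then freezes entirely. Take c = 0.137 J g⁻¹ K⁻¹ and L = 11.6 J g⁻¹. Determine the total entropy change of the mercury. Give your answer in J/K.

ΔS = -18.9 J/K

Cooling step: ΔS₁ = m c ln(T_tr/T_i) = 259 × 0.137 × ln(234.3/278) = -6.068 J/K.
Phase change: ΔS₂ = −mL/T_tr = −259 × 11.6 / 234.3 = -12.82 J/K.
ΔS_total = (-6.068) + (-12.82) = -18.9 J/K.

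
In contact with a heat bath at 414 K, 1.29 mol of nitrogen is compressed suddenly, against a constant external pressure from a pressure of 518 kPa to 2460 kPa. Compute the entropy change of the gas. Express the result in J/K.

Entropy is a state function, so ΔS_gas depends only on the end states.
For an isothermal ideal gas ΔS_gas = nR ln(P₁/P₂) = 1.29 × 8.314 × ln(518/2460) = -16.7 J/K.

ΔS_gas = -16.7 J/K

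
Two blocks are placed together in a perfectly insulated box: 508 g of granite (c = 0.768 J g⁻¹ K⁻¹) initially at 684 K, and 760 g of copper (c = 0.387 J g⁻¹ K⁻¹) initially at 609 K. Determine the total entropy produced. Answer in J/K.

Energy balance: T_f = (m₁c₁T₁ + m₂c₂T₂)/(m₁c₁ + m₂c₂) = 651.76 K.
ΔS₁ = m₁c₁ ln(T_f/T₁) = 390.144 × ln(651.76/684) = -18.84 J/K.
ΔS₂ = m₂c₂ ln(T_f/T₂) = 294.12 × ln(651.76/609) = 19.96 J/K.
ΔS_total = -18.84 + 19.96 = 1.12 J/K.

ΔS_total = 1.12 J/K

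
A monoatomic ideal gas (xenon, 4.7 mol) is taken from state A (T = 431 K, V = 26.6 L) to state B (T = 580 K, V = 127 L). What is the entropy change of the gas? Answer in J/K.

ΔS = 78.5 J/K

Entropy is a state function: ΔS = nC_V ln(T₂/T₁) + nR ln(V₂/V₁), with C_V = 3R/2 = 12.47 J mol⁻¹ K⁻¹ for a monoatomic ideal gas.
ΔS = 4.7 × [12.47 × ln(580/431) + 8.314 × ln(127/26.6)] = 78.5 J/K.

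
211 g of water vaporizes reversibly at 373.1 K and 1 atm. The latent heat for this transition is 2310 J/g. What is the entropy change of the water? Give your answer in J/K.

ΔS = 1310 J/K

Heat absorbed by the substance: Q = mL = 211 × 2310 = 487410 J.
At constant T, ΔS = Q_rev/T = 487410 / 373.1 = 1310 J/K.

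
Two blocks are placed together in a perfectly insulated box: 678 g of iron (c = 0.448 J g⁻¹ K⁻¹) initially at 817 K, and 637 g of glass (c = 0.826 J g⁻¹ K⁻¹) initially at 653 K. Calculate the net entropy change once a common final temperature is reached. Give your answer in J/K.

Energy balance: T_f = (m₁c₁T₁ + m₂c₂T₂)/(m₁c₁ + m₂c₂) = 713.02 K.
ΔS₁ = m₁c₁ ln(T_f/T₁) = 303.744 × ln(713.02/817) = -41.35 J/K.
ΔS₂ = m₂c₂ ln(T_f/T₂) = 526.162 × ln(713.02/653) = 46.27 J/K.
ΔS_total = -41.35 + 46.27 = 4.92 J/K.

ΔS_total = 4.92 J/K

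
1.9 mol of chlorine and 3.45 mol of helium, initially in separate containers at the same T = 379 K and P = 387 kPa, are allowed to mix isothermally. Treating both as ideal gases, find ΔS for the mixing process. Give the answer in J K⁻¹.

Mole fractions: x_A = 1.9/5.35 = 0.355, x_B = 0.645.
ΔS_mix = −R(n_A ln x_A + n_B ln x_B) = −8.314 × (1.9 ln 0.355 + 3.45 ln 0.645) = 28.9 J/K.

ΔS_mix = 28.9 J/K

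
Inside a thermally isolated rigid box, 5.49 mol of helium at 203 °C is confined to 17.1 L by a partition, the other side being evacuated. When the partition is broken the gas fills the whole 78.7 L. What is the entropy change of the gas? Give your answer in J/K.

No heat is exchanged and no work is done, so the ideal-gas temperature stays constant.
Entropy is a state function; using a reversible isothermal path, ΔS_gas = nR ln(V₂/V₁) = 5.49 × 8.314 × ln(78.7/17.1) = 69.7 J/K.

ΔS_gas = 69.7 J/K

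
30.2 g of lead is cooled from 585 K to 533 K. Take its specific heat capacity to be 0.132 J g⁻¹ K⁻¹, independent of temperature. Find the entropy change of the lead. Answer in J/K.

ΔS = -0.371 J/K

ΔS = ∫dQ_rev/T = m c ln(T₂/T₁) = 30.2 × 0.132 × ln(533/585) = -0.371 J/K.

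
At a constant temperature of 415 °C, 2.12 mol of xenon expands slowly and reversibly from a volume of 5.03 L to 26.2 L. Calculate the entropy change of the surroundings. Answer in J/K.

ΔS_surr = -29.1 J/K

For an isothermal ideal gas ΔS_gas = nR ln(V₂/V₁) = 2.12 × 8.314 × ln(26.2/5.03) = 29.1 J/K.
The process is reversible, so ΔS_surr = −ΔS_gas = -29.1 J/K and ΔS_universe = 0.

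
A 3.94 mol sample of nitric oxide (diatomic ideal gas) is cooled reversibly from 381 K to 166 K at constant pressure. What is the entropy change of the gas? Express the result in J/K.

At constant pressure, ΔS = nC_p ln(T₂/T₁) with C_p = 7R/2 = 29.1 J mol⁻¹ K⁻¹.
ΔS = 3.94 × 29.1 × ln(166/381) = -95.3 J/K.

ΔS = -95.3 J/K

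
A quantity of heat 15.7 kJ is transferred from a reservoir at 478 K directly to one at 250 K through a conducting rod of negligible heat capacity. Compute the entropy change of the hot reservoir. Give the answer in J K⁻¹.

ΔS_hot = -32.8 J/K

The hot reservoir loses heat Q, so ΔS_hot = −Q/T_H = −15700/478 = -32.8 J/K.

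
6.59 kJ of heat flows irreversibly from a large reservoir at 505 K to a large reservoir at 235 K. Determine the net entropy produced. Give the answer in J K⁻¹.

ΔS_hot = −Q/T_H = −6590/505 = -13.05 J/K and ΔS_cold = +Q/T_C = 6590/235 = 28.04 J/K.
ΔS_total = -13.05 + 28.04 = 15 J/K, positive as the second law requires.

ΔS_total = 15 J/K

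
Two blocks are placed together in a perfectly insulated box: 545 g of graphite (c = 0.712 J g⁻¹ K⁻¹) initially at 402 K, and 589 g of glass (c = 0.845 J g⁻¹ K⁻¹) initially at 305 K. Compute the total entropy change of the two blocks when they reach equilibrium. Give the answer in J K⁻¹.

ΔS_total = 8.38 J/K

Energy balance: T_f = (m₁c₁T₁ + m₂c₂T₂)/(m₁c₁ + m₂c₂) = 347.5 K.
ΔS₁ = m₁c₁ ln(T_f/T₁) = 388.04 × ln(347.5/402) = -56.54 J/K.
ΔS₂ = m₂c₂ ln(T_f/T₂) = 497.705 × ln(347.5/305) = 64.92 J/K.
ΔS_total = -56.54 + 64.92 = 8.38 J/K.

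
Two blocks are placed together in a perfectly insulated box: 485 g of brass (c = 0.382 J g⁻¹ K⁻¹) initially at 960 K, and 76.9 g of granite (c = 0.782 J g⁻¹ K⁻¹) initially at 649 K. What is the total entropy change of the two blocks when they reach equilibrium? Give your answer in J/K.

ΔS_total = 3.24 J/K

Energy balance: T_f = (m₁c₁T₁ + m₂c₂T₂)/(m₁c₁ + m₂c₂) = 883.79 K.
ΔS₁ = m₁c₁ ln(T_f/T₁) = 185.27 × ln(883.79/960) = -15.324 J/K.
ΔS₂ = m₂c₂ ln(T_f/T₂) = 60.1358 × ln(883.79/649) = 18.569 J/K.
ΔS_total = -15.324 + 18.569 = 3.24 J/K.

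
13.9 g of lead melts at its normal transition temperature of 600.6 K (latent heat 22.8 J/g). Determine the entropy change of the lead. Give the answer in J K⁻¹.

ΔS = 0.528 J/K

Heat absorbed by the substance: Q = mL = 13.9 × 22.8 = 316.92 J.
At constant T, ΔS = Q_rev/T = 316.92 / 600.6 = 0.528 J/K.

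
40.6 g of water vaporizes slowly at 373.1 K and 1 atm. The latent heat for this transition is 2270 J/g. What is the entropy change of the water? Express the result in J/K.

ΔS = 247 J/K

Heat absorbed by the substance: Q = mL = 40.6 × 2270 = 92162 J.
At constant T, ΔS = Q_rev/T = 92162 / 373.1 = 247 J/K.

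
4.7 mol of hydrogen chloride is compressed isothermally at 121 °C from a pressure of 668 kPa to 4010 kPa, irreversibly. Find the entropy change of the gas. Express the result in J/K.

Entropy is a state function, so ΔS_gas depends only on the end states.
For an isothermal ideal gas ΔS_gas = nR ln(P₁/P₂) = 4.7 × 8.314 × ln(668/4010) = -70 J/K.

ΔS_gas = -70 J/K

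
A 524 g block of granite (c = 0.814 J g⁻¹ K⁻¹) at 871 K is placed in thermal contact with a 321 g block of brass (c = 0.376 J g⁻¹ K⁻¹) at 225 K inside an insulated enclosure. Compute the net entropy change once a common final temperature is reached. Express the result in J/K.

ΔS_total = 65.6 J/K

Energy balance: T_f = (m₁c₁T₁ + m₂c₂T₂)/(m₁c₁ + m₂c₂) = 728.52 K.
ΔS₁ = m₁c₁ ln(T_f/T₁) = 426.536 × ln(728.52/871) = -76.19 J/K.
ΔS₂ = m₂c₂ ln(T_f/T₂) = 120.696 × ln(728.52/225) = 141.8 J/K.
ΔS_total = -76.19 + 141.8 = 65.6 J/K.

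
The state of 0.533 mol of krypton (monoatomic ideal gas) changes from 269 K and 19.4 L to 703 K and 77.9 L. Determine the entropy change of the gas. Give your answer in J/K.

Entropy is a state function: ΔS = nC_V ln(T₂/T₁) + nR ln(V₂/V₁), with C_V = 3R/2 = 12.47 J mol⁻¹ K⁻¹ for a monoatomic ideal gas.
ΔS = 0.533 × [12.47 × ln(703/269) + 8.314 × ln(77.9/19.4)] = 12.5 J/K.

ΔS = 12.5 J/K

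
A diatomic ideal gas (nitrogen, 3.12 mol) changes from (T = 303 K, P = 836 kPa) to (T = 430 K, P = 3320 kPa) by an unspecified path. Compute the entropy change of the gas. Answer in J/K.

ΔS = -3.99 J/K

ΔS = nC_p ln(T₂/T₁) − nR ln(P₂/P₁), with C_p = 7R/2 = 29.1 J mol⁻¹ K⁻¹ for a diatomic ideal gas.
ΔS = 3.12 × [29.1 × ln(430/303) − 8.314 × ln(3320/836)] = -3.99 J/K.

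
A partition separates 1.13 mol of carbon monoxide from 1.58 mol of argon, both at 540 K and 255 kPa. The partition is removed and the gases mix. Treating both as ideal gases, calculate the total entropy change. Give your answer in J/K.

Mole fractions: x_A = 1.13/2.71 = 0.417, x_B = 0.583.
ΔS_mix = −R(n_A ln x_A + n_B ln x_B) = −8.314 × (1.13 ln 0.417 + 1.58 ln 0.583) = 15.3 J/K.

ΔS_mix = 15.3 J/K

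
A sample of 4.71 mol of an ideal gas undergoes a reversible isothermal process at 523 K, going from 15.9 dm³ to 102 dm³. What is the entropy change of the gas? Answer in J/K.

ΔS_gas = 72.8 J/K

For an isothermal ideal gas ΔS_gas = nR ln(V₂/V₁) = 4.71 × 8.314 × ln(102/15.9) = 72.8 J/K.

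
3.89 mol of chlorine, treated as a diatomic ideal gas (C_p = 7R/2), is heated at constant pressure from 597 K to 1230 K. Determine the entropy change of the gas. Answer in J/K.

At constant pressure, ΔS = nC_p ln(T₂/T₁) with C_p = 7R/2 = 29.1 J mol⁻¹ K⁻¹.
ΔS = 3.89 × 29.1 × ln(1230/597) = 81.8 J/K.

ΔS = 81.8 J/K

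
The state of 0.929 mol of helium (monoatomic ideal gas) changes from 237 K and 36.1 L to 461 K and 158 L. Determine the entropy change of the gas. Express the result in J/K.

ΔS = 19.1 J/K

Entropy is a state function: ΔS = nC_V ln(T₂/T₁) + nR ln(V₂/V₁), with C_V = 3R/2 = 12.47 J mol⁻¹ K⁻¹ for a monoatomic ideal gas.
ΔS = 0.929 × [12.47 × ln(461/237) + 8.314 × ln(158/36.1)] = 19.1 J/K.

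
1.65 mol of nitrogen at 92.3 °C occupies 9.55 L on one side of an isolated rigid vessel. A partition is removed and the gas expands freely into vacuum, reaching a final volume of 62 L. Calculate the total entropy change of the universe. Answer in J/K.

ΔS_universe = 25.7 J/K

No heat is exchanged and no work is done, so the ideal-gas temperature stays constant.
Entropy is a state function; using a reversible isothermal path, ΔS_gas = nR ln(V₂/V₁) = 1.65 × 8.314 × ln(62/9.55) = 25.7 J/K.
The insulated surroundings exchange no heat, so ΔS_surr = 0 and ΔS_universe = ΔS_gas.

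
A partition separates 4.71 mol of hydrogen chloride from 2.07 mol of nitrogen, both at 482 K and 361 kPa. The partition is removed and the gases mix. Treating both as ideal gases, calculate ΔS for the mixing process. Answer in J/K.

Mole fractions: x_A = 4.71/6.78 = 0.695, x_B = 0.305.
ΔS_mix = −R(n_A ln x_A + n_B ln x_B) = −8.314 × (4.71 ln 0.695 + 2.07 ln 0.305) = 34.7 J/K.

ΔS_mix = 34.7 J/K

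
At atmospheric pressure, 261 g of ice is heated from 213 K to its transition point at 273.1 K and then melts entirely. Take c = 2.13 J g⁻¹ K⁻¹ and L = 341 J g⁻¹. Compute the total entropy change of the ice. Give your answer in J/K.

Warming step: ΔS₁ = m c ln(T_tr/T_i) = 261 × 2.13 × ln(273.1/213) = 138.2 J/K.
Phase change: ΔS₂ = +mL/T_tr = 261 × 341 / 273.1 = 325.9 J/K.
ΔS_total = (138.2) + (325.9) = 464 J/K.

ΔS = 464 J/K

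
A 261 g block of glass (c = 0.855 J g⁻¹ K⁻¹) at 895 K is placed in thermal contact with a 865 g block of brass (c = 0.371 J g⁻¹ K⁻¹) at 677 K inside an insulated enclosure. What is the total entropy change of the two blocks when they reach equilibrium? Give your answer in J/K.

ΔS_total = 5.2 J/K

Energy balance: T_f = (m₁c₁T₁ + m₂c₂T₂)/(m₁c₁ + m₂c₂) = 766.41 K.
ΔS₁ = m₁c₁ ln(T_f/T₁) = 223.155 × ln(766.41/895) = -34.61 J/K.
ΔS₂ = m₂c₂ ln(T_f/T₂) = 320.915 × ln(766.41/677) = 39.81 J/K.
ΔS_total = -34.61 + 39.81 = 5.2 J/K.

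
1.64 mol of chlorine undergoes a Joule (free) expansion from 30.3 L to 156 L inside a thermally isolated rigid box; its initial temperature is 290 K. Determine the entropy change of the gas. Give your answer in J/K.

ΔS_gas = 22.3 J/K

No heat is exchanged and no work is done, so the ideal-gas temperature stays constant.
Entropy is a state function; using a reversible isothermal path, ΔS_gas = nR ln(V₂/V₁) = 1.64 × 8.314 × ln(156/30.3) = 22.3 J/K.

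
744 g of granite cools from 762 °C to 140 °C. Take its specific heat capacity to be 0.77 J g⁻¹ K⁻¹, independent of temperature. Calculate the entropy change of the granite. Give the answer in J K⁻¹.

In kelvin: T₁ = 1035.15 K, T₂ = 413.15 K. ΔS = ∫dQ_rev/T = m c ln(T₂/T₁) = 744 × 0.77 × ln(413.15/1035.15) = -526 J/K.

ΔS = -526 J/K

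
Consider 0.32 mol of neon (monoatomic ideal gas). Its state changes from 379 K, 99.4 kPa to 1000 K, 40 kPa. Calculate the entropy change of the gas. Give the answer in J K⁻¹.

ΔS = nC_p ln(T₂/T₁) − nR ln(P₂/P₁), with C_p = 5R/2 = 20.79 J mol⁻¹ K⁻¹ for a monoatomic ideal gas.
ΔS = 0.32 × [20.79 × ln(1000/379) − 8.314 × ln(40/99.4)] = 8.87 J/K.

ΔS = 8.87 J/K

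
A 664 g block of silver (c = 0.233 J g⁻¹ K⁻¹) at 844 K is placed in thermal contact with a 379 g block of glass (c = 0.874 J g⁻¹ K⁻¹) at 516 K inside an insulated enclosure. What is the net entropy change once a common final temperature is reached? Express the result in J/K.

ΔS_total = 13.4 J/K

Energy balance: T_f = (m₁c₁T₁ + m₂c₂T₂)/(m₁c₁ + m₂c₂) = 620.42 K.
ΔS₁ = m₁c₁ ln(T_f/T₁) = 154.712 × ln(620.42/844) = -47.61 J/K.
ΔS₂ = m₂c₂ ln(T_f/T₂) = 331.246 × ln(620.42/516) = 61.05 J/K.
ΔS_total = -47.61 + 61.05 = 13.4 J/K.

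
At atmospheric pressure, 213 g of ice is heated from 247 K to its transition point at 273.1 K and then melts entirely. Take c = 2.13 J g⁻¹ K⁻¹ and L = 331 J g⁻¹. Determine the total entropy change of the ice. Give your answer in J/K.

ΔS = 304 J/K

Warming step: ΔS₁ = m c ln(T_tr/T_i) = 213 × 2.13 × ln(273.1/247) = 45.57 J/K.
Phase change: ΔS₂ = +mL/T_tr = 213 × 331 / 273.1 = 258.2 J/K.
ΔS_total = (45.57) + (258.2) = 304 J/K.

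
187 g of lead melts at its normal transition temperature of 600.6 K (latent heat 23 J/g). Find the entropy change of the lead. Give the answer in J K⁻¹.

Heat absorbed by the substance: Q = mL = 187 × 23 = 4301 J.
At constant T, ΔS = Q_rev/T = 4301 / 600.6 = 7.16 J/K.

ΔS = 7.16 J/K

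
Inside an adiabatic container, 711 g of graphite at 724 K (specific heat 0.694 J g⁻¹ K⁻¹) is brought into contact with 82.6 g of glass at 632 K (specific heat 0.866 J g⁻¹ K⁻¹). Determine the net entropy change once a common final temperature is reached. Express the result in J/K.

ΔS_total = 0.558 J/K

Energy balance: T_f = (m₁c₁T₁ + m₂c₂T₂)/(m₁c₁ + m₂c₂) = 712.35 K.
ΔS₁ = m₁c₁ ln(T_f/T₁) = 493.434 × ln(712.35/724) = -8.003 J/K.
ΔS₂ = m₂c₂ ln(T_f/T₂) = 71.5316 × ln(712.35/632) = 8.561 J/K.
ΔS_total = -8.003 + 8.561 = 0.558 J/K.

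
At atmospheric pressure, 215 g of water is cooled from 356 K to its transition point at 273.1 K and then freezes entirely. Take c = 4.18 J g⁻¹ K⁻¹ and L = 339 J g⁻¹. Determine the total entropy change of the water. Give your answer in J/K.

ΔS = -505 J/K

Cooling step: ΔS₁ = m c ln(T_tr/T_i) = 215 × 4.18 × ln(273.1/356) = -238.2 J/K.
Phase change: ΔS₂ = −mL/T_tr = −215 × 339 / 273.1 = -266.9 J/K.
ΔS_total = (-238.2) + (-266.9) = -505 J/K.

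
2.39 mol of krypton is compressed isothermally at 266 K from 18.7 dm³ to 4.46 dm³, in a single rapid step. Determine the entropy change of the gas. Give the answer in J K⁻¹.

Entropy is a state function, so ΔS_gas depends only on the end states.
For an isothermal ideal gas ΔS_gas = nR ln(V₂/V₁) = 2.39 × 8.314 × ln(4.46/18.7) = -28.5 J/K.

ΔS_gas = -28.5 J/K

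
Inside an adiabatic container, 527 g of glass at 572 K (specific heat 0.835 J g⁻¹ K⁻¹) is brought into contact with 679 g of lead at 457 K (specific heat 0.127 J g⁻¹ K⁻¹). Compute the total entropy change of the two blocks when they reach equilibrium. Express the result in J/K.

Energy balance: T_f = (m₁c₁T₁ + m₂c₂T₂)/(m₁c₁ + m₂c₂) = 553.16 K.
ΔS₁ = m₁c₁ ln(T_f/T₁) = 440.045 × ln(553.16/572) = -14.74 J/K.
ΔS₂ = m₂c₂ ln(T_f/T₂) = 86.233 × ln(553.16/457) = 16.47 J/K.
ΔS_total = -14.74 + 16.47 = 1.73 J/K.

ΔS_total = 1.73 J/K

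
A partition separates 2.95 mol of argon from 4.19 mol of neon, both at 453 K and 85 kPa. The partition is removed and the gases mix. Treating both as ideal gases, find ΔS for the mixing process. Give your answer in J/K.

ΔS_mix = 40.2 J/K

Mole fractions: x_A = 2.95/7.14 = 0.413, x_B = 0.587.
ΔS_mix = −R(n_A ln x_A + n_B ln x_B) = −8.314 × (2.95 ln 0.413 + 4.19 ln 0.587) = 40.2 J/K.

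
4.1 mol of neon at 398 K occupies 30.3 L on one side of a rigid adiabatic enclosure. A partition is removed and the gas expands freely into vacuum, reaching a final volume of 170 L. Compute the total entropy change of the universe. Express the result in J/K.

No heat is exchanged and no work is done, so the ideal-gas temperature stays constant.
Entropy is a state function; using a reversible isothermal path, ΔS_gas = nR ln(V₂/V₁) = 4.1 × 8.314 × ln(170/30.3) = 58.8 J/K.
The insulated surroundings exchange no heat, so ΔS_surr = 0 and ΔS_universe = ΔS_gas.

ΔS_universe = 58.8 J/K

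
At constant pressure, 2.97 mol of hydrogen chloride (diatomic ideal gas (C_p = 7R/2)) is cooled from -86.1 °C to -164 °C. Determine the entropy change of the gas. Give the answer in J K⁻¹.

ΔS = -46.6 J/K

In kelvin: T₁ = 187.05 K, T₂ = 109.15 K. At constant pressure, ΔS = nC_p ln(T₂/T₁) with C_p = 7R/2 = 29.1 J mol⁻¹ K⁻¹.
ΔS = 2.97 × 29.1 × ln(109.15/187.05) = -46.6 J/K.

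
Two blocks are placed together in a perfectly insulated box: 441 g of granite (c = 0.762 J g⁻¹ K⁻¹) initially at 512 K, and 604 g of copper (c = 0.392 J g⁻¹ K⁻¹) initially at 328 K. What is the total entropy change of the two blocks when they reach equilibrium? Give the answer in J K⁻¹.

Energy balance: T_f = (m₁c₁T₁ + m₂c₂T₂)/(m₁c₁ + m₂c₂) = 435.94 K.
ΔS₁ = m₁c₁ ln(T_f/T₁) = 336.042 × ln(435.94/512) = -54.04 J/K.
ΔS₂ = m₂c₂ ln(T_f/T₂) = 236.768 × ln(435.94/328) = 67.36 J/K.
ΔS_total = -54.04 + 67.36 = 13.3 J/K.

ΔS_total = 13.3 J/K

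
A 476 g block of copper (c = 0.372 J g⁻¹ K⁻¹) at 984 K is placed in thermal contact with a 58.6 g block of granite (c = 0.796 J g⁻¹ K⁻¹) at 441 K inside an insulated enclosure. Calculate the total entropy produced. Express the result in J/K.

ΔS_total = 10.1 J/K

Energy balance: T_f = (m₁c₁T₁ + m₂c₂T₂)/(m₁c₁ + m₂c₂) = 870.78 K.
ΔS₁ = m₁c₁ ln(T_f/T₁) = 177.072 × ln(870.78/984) = -21.64 J/K.
ΔS₂ = m₂c₂ ln(T_f/T₂) = 46.6456 × ln(870.78/441) = 31.74 J/K.
ΔS_total = -21.64 + 31.74 = 10.1 J/K.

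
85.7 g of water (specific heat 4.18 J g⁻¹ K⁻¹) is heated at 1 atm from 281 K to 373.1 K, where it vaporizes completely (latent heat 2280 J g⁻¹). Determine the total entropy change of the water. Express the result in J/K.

ΔS = 625 J/K

Warming step: ΔS₁ = m c ln(T_tr/T_i) = 85.7 × 4.18 × ln(373.1/281) = 101.6 J/K.
Phase change: ΔS₂ = +mL/T_tr = 85.7 × 2280 / 373.1 = 523.7 J/K.
ΔS_total = (101.6) + (523.7) = 625 J/K.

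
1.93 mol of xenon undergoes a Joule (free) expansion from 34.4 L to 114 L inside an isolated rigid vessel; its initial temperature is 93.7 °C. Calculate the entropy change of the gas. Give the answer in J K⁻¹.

ΔS_gas = 19.2 J/K

For an ideal gas in free expansion Q = 0 and W = 0, so T is unchanged.
Entropy is a state function; using a reversible isothermal path, ΔS_gas = nR ln(V₂/V₁) = 1.93 × 8.314 × ln(114/34.4) = 19.2 J/K.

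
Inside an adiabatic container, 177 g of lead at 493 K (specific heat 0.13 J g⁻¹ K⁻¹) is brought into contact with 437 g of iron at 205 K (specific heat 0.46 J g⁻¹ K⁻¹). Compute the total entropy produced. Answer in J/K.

Energy balance: T_f = (m₁c₁T₁ + m₂c₂T₂)/(m₁c₁ + m₂c₂) = 234.58 K.
ΔS₁ = m₁c₁ ln(T_f/T₁) = 23.01 × ln(234.58/493) = -17.09 J/K.
ΔS₂ = m₂c₂ ln(T_f/T₂) = 201.02 × ln(234.58/205) = 27.1 J/K.
ΔS_total = -17.09 + 27.1 = 10 J/K.

ΔS_total = 10 J/K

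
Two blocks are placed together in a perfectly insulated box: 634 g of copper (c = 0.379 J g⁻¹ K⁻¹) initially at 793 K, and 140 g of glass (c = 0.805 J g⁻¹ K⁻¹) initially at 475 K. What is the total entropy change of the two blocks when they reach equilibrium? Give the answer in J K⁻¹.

Energy balance: T_f = (m₁c₁T₁ + m₂c₂T₂)/(m₁c₁ + m₂c₂) = 691.47 K.
ΔS₁ = m₁c₁ ln(T_f/T₁) = 240.286 × ln(691.47/793) = -32.92 J/K.
ΔS₂ = m₂c₂ ln(T_f/T₂) = 112.7 × ln(691.47/475) = 42.32 J/K.
ΔS_total = -32.92 + 42.32 = 9.4 J/K.

ΔS_total = 9.4 J/K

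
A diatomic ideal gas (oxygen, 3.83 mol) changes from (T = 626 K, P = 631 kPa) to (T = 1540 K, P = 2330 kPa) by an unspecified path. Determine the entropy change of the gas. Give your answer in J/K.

ΔS = 58.7 J/K

ΔS = nC_p ln(T₂/T₁) − nR ln(P₂/P₁), with C_p = 7R/2 = 29.1 J mol⁻¹ K⁻¹ for a diatomic ideal gas.
ΔS = 3.83 × [29.1 × ln(1540/626) − 8.314 × ln(2330/631)] = 58.7 J/K.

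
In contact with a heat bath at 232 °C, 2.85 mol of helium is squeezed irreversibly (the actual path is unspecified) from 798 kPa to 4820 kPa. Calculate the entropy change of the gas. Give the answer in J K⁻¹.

Entropy is a state function, so ΔS_gas depends only on the end states.
For an isothermal ideal gas ΔS_gas = nR ln(P₁/P₂) = 2.85 × 8.314 × ln(798/4820) = -42.6 J/K.

ΔS_gas = -42.6 J/K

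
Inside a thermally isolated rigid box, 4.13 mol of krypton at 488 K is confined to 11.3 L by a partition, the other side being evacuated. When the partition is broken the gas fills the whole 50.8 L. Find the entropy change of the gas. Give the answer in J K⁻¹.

ΔS_gas = 51.6 J/K

No heat is exchanged and no work is done, so the ideal-gas temperature stays constant.
Entropy is a state function; using a reversible isothermal path, ΔS_gas = nR ln(V₂/V₁) = 4.13 × 8.314 × ln(50.8/11.3) = 51.6 J/K.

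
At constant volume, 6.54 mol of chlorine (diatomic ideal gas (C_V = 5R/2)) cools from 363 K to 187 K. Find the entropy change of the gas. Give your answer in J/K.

At constant volume, ΔS = nC_V ln(T₂/T₁) with C_V = 5R/2 = 20.79 J mol⁻¹ K⁻¹.
ΔS = 6.54 × 20.79 × ln(187/363) = -90.2 J/K.

ΔS = -90.2 J/K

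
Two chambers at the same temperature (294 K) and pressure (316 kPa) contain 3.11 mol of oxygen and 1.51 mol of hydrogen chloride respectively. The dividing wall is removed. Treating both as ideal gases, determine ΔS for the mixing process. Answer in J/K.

ΔS_mix = 24.3 J/K

Mole fractions: x_A = 3.11/4.62 = 0.673, x_B = 0.327.
ΔS_mix = −R(n_A ln x_A + n_B ln x_B) = −8.314 × (3.11 ln 0.673 + 1.51 ln 0.327) = 24.3 J/K.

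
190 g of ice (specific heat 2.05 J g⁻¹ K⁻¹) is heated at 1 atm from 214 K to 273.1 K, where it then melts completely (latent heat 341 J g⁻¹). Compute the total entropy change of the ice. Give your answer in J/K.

Warming step: ΔS₁ = m c ln(T_tr/T_i) = 190 × 2.05 × ln(273.1/214) = 94.98 J/K.
Phase change: ΔS₂ = +mL/T_tr = 190 × 341 / 273.1 = 237.2 J/K.
ΔS_total = (94.98) + (237.2) = 332 J/K.

ΔS = 332 J/K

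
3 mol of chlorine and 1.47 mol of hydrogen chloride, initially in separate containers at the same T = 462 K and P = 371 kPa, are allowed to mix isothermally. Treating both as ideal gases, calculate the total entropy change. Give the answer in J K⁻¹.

Mole fractions: x_A = 3/4.47 = 0.671, x_B = 0.329.
ΔS_mix = −R(n_A ln x_A + n_B ln x_B) = −8.314 × (3 ln 0.671 + 1.47 ln 0.329) = 23.5 J/K.

ΔS_mix = 23.5 J/K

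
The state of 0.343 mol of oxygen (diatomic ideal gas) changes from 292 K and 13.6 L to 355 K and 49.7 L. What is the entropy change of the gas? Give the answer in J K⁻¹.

Entropy is a state function: ΔS = nC_V ln(T₂/T₁) + nR ln(V₂/V₁), with C_V = 5R/2 = 20.79 J mol⁻¹ K⁻¹ for a diatomic ideal gas.
ΔS = 0.343 × [20.79 × ln(355/292) + 8.314 × ln(49.7/13.6)] = 5.09 J/K.

ΔS = 5.09 J/K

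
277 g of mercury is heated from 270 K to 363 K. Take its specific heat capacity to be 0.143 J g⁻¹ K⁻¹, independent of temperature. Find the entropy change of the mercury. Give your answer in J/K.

ΔS = ∫dQ_rev/T = m c ln(T₂/T₁) = 277 × 0.143 × ln(363/270) = 11.7 J/K.

ΔS = 11.7 J/K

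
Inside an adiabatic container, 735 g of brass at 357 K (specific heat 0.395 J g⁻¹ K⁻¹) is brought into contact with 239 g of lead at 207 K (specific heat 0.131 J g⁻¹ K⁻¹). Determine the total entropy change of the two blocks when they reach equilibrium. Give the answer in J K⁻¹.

ΔS_total = 3.63 J/K

Energy balance: T_f = (m₁c₁T₁ + m₂c₂T₂)/(m₁c₁ + m₂c₂) = 342.4 K.
ΔS₁ = m₁c₁ ln(T_f/T₁) = 290.325 × ln(342.4/357) = -12.124 J/K.
ΔS₂ = m₂c₂ ln(T_f/T₂) = 31.309 × ln(342.4/207) = 15.756 J/K.
ΔS_total = -12.124 + 15.756 = 3.63 J/K.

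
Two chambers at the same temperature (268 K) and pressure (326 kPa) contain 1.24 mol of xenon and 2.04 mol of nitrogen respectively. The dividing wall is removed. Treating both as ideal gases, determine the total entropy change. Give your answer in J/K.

ΔS_mix = 18.1 J/K

Mole fractions: x_A = 1.24/3.28 = 0.378, x_B = 0.622.
ΔS_mix = −R(n_A ln x_A + n_B ln x_B) = −8.314 × (1.24 ln 0.378 + 2.04 ln 0.622) = 18.1 J/K.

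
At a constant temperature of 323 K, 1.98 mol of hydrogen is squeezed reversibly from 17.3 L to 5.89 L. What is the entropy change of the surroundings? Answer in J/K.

ΔS_surr = 17.7 J/K

For an isothermal ideal gas ΔS_gas = nR ln(V₂/V₁) = 1.98 × 8.314 × ln(5.89/17.3) = -17.7 J/K.
The process is reversible, so ΔS_surr = −ΔS_gas = 17.7 J/K and ΔS_universe = 0.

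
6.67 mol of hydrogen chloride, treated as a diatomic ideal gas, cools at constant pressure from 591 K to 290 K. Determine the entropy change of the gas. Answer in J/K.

ΔS = -138 J/K

At constant pressure, ΔS = nC_p ln(T₂/T₁) with C_p = 7R/2 = 29.1 J mol⁻¹ K⁻¹.
ΔS = 6.67 × 29.1 × ln(290/591) = -138 J/K.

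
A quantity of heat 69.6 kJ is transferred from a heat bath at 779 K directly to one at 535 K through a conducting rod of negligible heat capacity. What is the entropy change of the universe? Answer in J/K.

ΔS_hot = −Q/T_H = −69600/779 = -89.345 J/K and ΔS_cold = +Q/T_C = 69600/535 = 130.09 J/K.
ΔS_total = -89.345 + 130.09 = 40.7 J/K, positive as the second law requires.

ΔS_total = 40.7 J/K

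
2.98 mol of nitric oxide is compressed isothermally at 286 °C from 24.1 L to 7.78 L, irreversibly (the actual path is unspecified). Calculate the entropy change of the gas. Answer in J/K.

Entropy is a state function, so ΔS_gas depends only on the end states.
For an isothermal ideal gas ΔS_gas = nR ln(V₂/V₁) = 2.98 × 8.314 × ln(7.78/24.1) = -28 J/K.

ΔS_gas = -28 J/K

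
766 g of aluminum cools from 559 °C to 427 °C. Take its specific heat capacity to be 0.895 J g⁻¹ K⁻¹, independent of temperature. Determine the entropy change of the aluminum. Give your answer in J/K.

In kelvin: T₁ = 832.15 K, T₂ = 700.15 K. ΔS = ∫dQ_rev/T = m c ln(T₂/T₁) = 766 × 0.895 × ln(700.15/832.15) = -118 J/K.

ΔS = -118 J/K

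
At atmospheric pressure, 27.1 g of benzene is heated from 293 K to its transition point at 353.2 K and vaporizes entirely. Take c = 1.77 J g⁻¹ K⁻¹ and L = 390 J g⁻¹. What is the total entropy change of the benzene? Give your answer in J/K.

ΔS = 38.9 J/K

Warming step: ΔS₁ = m c ln(T_tr/T_i) = 27.1 × 1.77 × ln(353.2/293) = 8.963 J/K.
Phase change: ΔS₂ = +mL/T_tr = 27.1 × 390 / 353.2 = 29.92 J/K.
ΔS_total = (8.963) + (29.92) = 38.9 J/K.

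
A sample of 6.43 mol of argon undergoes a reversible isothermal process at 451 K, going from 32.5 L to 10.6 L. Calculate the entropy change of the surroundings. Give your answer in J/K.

For an isothermal ideal gas ΔS_gas = nR ln(V₂/V₁) = 6.43 × 8.314 × ln(10.6/32.5) = -59.9 J/K.
The process is reversible, so ΔS_surr = −ΔS_gas = 59.9 J/K and ΔS_universe = 0.

ΔS_surr = 59.9 J/K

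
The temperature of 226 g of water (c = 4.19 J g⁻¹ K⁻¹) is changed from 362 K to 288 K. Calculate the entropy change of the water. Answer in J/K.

ΔS = ∫dQ_rev/T = m c ln(T₂/T₁) = 226 × 4.19 × ln(288/362) = -217 J/K.

ΔS = -217 J/K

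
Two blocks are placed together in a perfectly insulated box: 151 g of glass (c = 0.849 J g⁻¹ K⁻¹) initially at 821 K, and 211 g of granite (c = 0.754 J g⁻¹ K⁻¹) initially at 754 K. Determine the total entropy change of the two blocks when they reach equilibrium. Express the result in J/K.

ΔS_total = 0.258 J/K

Energy balance: T_f = (m₁c₁T₁ + m₂c₂T₂)/(m₁c₁ + m₂c₂) = 783.9 K.
ΔS₁ = m₁c₁ ln(T_f/T₁) = 128.199 × ln(783.9/821) = -5.929 J/K.
ΔS₂ = m₂c₂ ln(T_f/T₂) = 159.094 × ln(783.9/754) = 6.187 J/K.
ΔS_total = -5.929 + 6.187 = 0.258 J/K.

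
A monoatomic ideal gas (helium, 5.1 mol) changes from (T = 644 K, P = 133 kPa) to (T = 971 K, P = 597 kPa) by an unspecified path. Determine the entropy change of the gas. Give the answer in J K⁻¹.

ΔS = nC_p ln(T₂/T₁) − nR ln(P₂/P₁), with C_p = 5R/2 = 20.79 J mol⁻¹ K⁻¹ for a monoatomic ideal gas.
ΔS = 5.1 × [20.79 × ln(971/644) − 8.314 × ln(597/133)] = -20.1 J/K.

ΔS = -20.1 J/K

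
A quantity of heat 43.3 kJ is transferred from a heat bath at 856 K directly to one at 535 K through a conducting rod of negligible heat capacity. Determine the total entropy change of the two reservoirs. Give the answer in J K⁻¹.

ΔS_hot = −Q/T_H = −43300/856 = -50.58 J/K and ΔS_cold = +Q/T_C = 43300/535 = 80.93 J/K.
ΔS_total = -50.58 + 80.93 = 30.4 J/K, positive as the second law requires.

ΔS_total = 30.4 J/K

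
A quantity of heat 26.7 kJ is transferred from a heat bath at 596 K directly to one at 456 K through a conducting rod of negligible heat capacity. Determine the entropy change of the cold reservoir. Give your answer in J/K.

ΔS_cold = 58.6 J/K

The cold reservoir gains heat Q, so ΔS_cold = +Q/T_C = 26700/456 = 58.6 J/K.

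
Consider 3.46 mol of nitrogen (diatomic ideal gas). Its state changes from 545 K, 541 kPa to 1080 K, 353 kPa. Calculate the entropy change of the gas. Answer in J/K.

ΔS = 81.1 J/K

ΔS = nC_p ln(T₂/T₁) − nR ln(P₂/P₁), with C_p = 7R/2 = 29.1 J mol⁻¹ K⁻¹ for a diatomic ideal gas.
ΔS = 3.46 × [29.1 × ln(1080/545) − 8.314 × ln(353/541)] = 81.1 J/K.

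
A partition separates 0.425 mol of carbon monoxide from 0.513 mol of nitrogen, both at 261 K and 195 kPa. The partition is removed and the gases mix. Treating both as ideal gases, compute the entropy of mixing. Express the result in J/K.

Mole fractions: x_A = 0.425/0.938 = 0.453, x_B = 0.547.
ΔS_mix = −R(n_A ln x_A + n_B ln x_B) = −8.314 × (0.425 ln 0.453 + 0.513 ln 0.547) = 5.37 J/K.

ΔS_mix = 5.37 J/K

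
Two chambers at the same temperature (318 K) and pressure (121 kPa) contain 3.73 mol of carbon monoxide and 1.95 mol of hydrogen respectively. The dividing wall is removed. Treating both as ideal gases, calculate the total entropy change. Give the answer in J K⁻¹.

Mole fractions: x_A = 3.73/5.68 = 0.657, x_B = 0.343.
ΔS_mix = −R(n_A ln x_A + n_B ln x_B) = −8.314 × (3.73 ln 0.657 + 1.95 ln 0.343) = 30.4 J/K.

ΔS_mix = 30.4 J/K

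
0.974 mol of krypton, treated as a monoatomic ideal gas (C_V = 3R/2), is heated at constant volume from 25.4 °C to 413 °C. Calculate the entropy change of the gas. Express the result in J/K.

In kelvin: T₁ = 298.55 K, T₂ = 686.15 K. At constant volume, ΔS = nC_V ln(T₂/T₁) with C_V = 3R/2 = 12.47 J mol⁻¹ K⁻¹.
ΔS = 0.974 × 12.47 × ln(686.15/298.55) = 10.1 J/K.

ΔS = 10.1 J/K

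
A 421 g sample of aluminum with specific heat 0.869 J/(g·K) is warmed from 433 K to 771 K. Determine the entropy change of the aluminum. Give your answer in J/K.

ΔS = 211 J/K

ΔS = ∫dQ_rev/T = m c ln(T₂/T₁) = 421 × 0.869 × ln(771/433) = 211 J/K.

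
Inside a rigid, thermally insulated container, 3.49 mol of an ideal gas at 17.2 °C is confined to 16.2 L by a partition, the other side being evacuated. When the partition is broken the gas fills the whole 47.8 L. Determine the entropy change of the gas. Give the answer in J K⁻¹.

ΔS_gas = 31.4 J/K

No heat is exchanged and no work is done, so the ideal-gas temperature stays constant.
Entropy is a state function; using a reversible isothermal path, ΔS_gas = nR ln(V₂/V₁) = 3.49 × 8.314 × ln(47.8/16.2) = 31.4 J/K.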